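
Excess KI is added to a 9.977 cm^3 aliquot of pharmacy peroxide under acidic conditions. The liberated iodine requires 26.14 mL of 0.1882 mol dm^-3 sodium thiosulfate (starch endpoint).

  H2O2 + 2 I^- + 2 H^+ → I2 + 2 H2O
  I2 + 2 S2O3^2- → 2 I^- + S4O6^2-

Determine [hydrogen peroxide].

n(S2O3^2-) = 0.02614 × 0.1882 = 4.920 × 10^-3 mol
n(I2) = n(S2O3^2-)/2 = 2.460 × 10^-3 mol
n(H2O2) in the aliquot = 2.460 × 10^-3 mol (1:1 ratio)
[H2O2] = 2.460 × 10^-3 / 0.009977 = 0.2465 mol/L

0.2465 mol/L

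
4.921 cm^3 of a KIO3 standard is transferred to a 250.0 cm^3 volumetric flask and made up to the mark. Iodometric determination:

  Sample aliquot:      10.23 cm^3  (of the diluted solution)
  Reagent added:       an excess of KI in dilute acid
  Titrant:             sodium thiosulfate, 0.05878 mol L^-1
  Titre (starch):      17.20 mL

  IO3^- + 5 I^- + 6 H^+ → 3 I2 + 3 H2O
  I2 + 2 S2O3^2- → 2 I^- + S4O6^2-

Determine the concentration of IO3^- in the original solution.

0.8368 mol/L

n(S2O3^2-) = 0.01720 × 0.05878 = 1.011 × 10^-3 mol
n(I2) = n(S2O3^2-)/2 = 5.055 × 10^-4 mol
From the 1:3 ratio, n(IO3^-) in the aliquot = 1/3 × 5.055 × 10^-4 = 1.685 × 10^-4 mol
[IO3^-]_dilute = 1.685 × 10^-4 / 0.01023 = 0.01647 mol/L
[IO3^-]_original = 0.01647 × 250.0/4.921 = 0.8368 mol/L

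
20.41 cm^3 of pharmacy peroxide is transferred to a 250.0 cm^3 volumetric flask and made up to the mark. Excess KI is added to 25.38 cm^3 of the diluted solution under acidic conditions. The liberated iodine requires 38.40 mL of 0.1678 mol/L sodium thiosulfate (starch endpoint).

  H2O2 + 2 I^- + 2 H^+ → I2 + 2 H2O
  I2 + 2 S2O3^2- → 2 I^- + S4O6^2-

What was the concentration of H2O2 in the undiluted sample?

1.555 mol/L

n(S2O3^2-) = 0.03840 × 0.1678 = 6.444 × 10^-3 mol
n(I2) = n(S2O3^2-)/2 = 3.222 × 10^-3 mol
n(H2O2) in the aliquot = 3.222 × 10^-3 mol (1:1 ratio)
[H2O2]_dilute = 3.222 × 10^-3 / 0.02538 = 0.1269 mol/L
[H2O2]_original = 0.1269 × 250.0/20.41 = 1.555 mol/L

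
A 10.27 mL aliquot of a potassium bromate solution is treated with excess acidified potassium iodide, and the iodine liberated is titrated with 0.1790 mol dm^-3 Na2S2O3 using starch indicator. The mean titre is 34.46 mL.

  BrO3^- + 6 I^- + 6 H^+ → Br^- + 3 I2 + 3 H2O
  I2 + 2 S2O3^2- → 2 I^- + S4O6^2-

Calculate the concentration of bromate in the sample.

0.1001 mol/L

n(S2O3^2-) = 0.03446 × 0.1790 = 6.168 × 10^-3 mol
n(I2) = n(S2O3^2-)/2 = 3.084 × 10^-3 mol
From the 1:3 ratio, n(BrO3^-) in the aliquot = 1/3 × 3.084 × 10^-3 = 1.028 × 10^-3 mol
[BrO3^-] = 1.028 × 10^-3 / 0.01027 = 0.1001 mol/L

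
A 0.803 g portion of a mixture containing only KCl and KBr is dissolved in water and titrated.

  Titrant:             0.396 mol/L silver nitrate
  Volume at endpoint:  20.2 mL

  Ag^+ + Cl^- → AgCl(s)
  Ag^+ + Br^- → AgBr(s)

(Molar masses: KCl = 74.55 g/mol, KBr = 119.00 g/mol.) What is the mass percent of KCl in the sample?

31.1 %

n(AgNO3) = 0.0202 × 0.396 = 8.00 × 10^-3 mol
Let x = n(KCl), y = n(KBr).
Titrant: 1x + 1y = 8.00 × 10^-3;  mass: 74.55x + 119.00y = 0.803
Solving, x = 3.35 × 10^-3 mol, y = 4.65 × 10^-3 mol
mass of KCl = 3.35 × 10^-3 × 74.55 = 0.250 g
% KCl = 0.250 / 0.803 × 100 = 31.1 %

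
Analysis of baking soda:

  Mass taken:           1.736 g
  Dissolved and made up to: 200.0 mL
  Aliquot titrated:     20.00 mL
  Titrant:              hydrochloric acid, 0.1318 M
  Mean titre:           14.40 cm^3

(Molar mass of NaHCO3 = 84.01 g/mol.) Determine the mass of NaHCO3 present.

NaHCO3 + HCl → NaCl + H2O + CO2
n(HCl) per titration = 0.01440 × 0.1318 = 1.898 × 10^-3 mol
n(NaHCO3) in each aliquot = 1.898 × 10^-3 mol (1:1 ratio)
n(NaHCO3) in the whole flask = 1.898 × 10^-3 × 200.0/20.00 = 0.01898 mol
mass of NaHCO3 = 0.01898 × 84.01 = 1.594 g

1.594 g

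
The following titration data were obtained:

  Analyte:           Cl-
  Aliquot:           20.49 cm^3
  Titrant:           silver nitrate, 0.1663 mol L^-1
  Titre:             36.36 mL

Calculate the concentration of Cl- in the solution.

0.2951 mol/L

Ag^+ + Cl^- → AgCl(s)
n(AgNO3) = 0.03636 L × 0.1663 mol/L = 6.047 × 10^-3 mol
n(Cl-) = 6.047 × 10^-3 mol (1:1 mole ratio)
[Cl-] = 6.047 × 10^-3 mol / 0.02049 L = 0.2951 mol/L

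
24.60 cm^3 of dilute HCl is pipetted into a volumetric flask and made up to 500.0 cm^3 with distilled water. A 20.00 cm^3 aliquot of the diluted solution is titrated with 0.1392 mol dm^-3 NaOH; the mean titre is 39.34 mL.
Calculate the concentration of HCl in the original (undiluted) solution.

5.565 mol/L

HCl + NaOH → NaCl + H2O
n(NaOH) = 0.03934 × 0.1392 = 5.476 × 10^-3 mol
n(HCl) in the aliquot = 5.476 × 10^-3 mol (1:1 ratio)
[HCl]_dilute = 5.476 × 10^-3 / 0.02000 = 0.2738 mol/L
Dilution factor = 500.0 / 24.60 = 20.33
[HCl]_stock = 0.2738 × 20.33 = 5.565 mol/L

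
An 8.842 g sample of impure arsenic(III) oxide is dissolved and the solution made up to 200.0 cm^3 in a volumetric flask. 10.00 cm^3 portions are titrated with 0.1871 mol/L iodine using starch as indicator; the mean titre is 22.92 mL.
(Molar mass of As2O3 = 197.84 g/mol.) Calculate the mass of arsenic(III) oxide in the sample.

8.484 g

As2O3 + 2 I2 + 2 H2O → As2O5 + 4 HI
n(I2) per titration = 0.02292 × 0.1871 = 4.288 × 10^-3 mol
From the 1:2 ratio, n(As2O3) in each aliquot = 1/2 × 4.288 × 10^-3 = 2.144 × 10^-3 mol
n(As2O3) in the whole flask = 2.144 × 10^-3 × 200.0/10.00 = 0.04288 mol
mass of As2O3 = 0.04288 × 197.84 = 8.484 g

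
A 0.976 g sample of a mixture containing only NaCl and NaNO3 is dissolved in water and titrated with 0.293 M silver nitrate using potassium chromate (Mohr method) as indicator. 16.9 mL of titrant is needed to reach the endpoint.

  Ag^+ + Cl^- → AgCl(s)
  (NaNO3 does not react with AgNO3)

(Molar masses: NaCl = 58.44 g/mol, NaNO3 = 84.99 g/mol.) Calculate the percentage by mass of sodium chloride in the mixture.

n(AgNO3) = 0.0169 × 0.293 = 4.95 × 10^-3 mol
Let x = n(NaCl), y = n(NaNO3).
Titrant: 1x = 4.95 × 10^-3;  mass: 58.44x + 84.99y = 0.976
Solving, x = 4.95 × 10^-3 mol, y = 8.08 × 10^-3 mol
mass of NaCl = 4.95 × 10^-3 × 58.44 = 0.289 g
% NaCl = 0.289 / 0.976 × 100 = 29.6 %

29.6 %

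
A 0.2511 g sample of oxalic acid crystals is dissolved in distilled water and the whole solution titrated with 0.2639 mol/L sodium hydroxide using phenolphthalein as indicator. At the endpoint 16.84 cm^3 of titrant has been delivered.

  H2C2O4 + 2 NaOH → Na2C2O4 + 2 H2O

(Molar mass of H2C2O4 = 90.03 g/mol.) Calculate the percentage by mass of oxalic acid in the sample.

n(NaOH) = 0.01684 L × 0.2639 mol/L = 4.444 × 10^-3 mol
From the 1:2 ratio, n(H2C2O4) = 1/2 × 4.444 × 10^-3 = 2.222 × 10^-3 mol
mass of H2C2O4 = 2.222 × 10^-3 × 90.03 g/mol = 0.2001 g
% H2C2O4 = 0.2001 / 0.2511 × 100 = 79.67 %

79.67 %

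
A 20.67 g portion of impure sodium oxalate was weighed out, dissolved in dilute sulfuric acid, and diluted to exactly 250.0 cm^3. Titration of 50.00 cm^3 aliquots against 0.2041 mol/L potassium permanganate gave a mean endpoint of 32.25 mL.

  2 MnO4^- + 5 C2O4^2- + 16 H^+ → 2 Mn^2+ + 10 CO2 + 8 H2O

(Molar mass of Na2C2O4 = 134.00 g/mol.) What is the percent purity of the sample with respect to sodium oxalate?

53.34 %

n(KMnO4) per titration = 0.03225 × 0.2041 = 6.582 × 10^-3 mol
From the 5:2 ratio, n(Na2C2O4) in each aliquot = 5/2 × 6.582 × 10^-3 = 0.01646 mol
n(Na2C2O4) in the whole flask = 0.01646 × 250.0/50.00 = 0.08228 mol
mass of Na2C2O4 = 0.08228 × 134.00 = 11.03 g
% Na2C2O4 = 11.03 / 20.67 × 100 = 53.34 %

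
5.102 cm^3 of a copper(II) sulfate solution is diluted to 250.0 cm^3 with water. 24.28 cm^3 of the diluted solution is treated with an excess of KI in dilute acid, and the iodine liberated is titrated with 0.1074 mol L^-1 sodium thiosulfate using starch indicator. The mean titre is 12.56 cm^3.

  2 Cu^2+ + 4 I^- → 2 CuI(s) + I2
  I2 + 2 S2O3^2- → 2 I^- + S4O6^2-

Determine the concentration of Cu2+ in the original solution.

n(S2O3^2-) = 0.01256 × 0.1074 = 1.349 × 10^-3 mol
n(I2) = n(S2O3^2-)/2 = 6.745 × 10^-4 mol
From the 2:1 ratio, n(Cu2+) in the aliquot = 2/1 × 6.745 × 10^-4 = 1.349 × 10^-3 mol
[Cu2+]_dilute = 1.349 × 10^-3 / 0.02428 = 0.05556 mol/L
[Cu2+]_original = 0.05556 × 250.0/5.102 = 2.722 mol/L

2.722 mol/L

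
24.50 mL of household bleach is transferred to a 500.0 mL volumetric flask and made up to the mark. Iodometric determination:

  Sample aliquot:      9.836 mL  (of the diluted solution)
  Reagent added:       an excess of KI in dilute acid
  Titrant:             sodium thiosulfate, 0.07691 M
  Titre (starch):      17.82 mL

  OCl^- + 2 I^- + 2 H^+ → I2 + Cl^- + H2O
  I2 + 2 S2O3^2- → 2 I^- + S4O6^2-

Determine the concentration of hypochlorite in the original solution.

n(S2O3^2-) = 0.01782 × 0.07691 = 1.371 × 10^-3 mol
n(I2) = n(S2O3^2-)/2 = 6.853 × 10^-4 mol
n(OCl^-) in the aliquot = 6.853 × 10^-4 mol (1:1 ratio)
[OCl^-]_dilute = 6.853 × 10^-4 / 0.009836 = 0.06967 mol/L
[OCl^-]_original = 0.06967 × 500.0/24.50 = 1.422 mol/L

1.422 M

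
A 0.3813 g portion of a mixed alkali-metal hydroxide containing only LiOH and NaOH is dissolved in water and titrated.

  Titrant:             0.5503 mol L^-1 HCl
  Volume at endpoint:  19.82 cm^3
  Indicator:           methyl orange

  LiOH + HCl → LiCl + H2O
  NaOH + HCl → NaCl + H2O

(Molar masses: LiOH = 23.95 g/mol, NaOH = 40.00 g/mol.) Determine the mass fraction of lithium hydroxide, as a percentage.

n(HCl) = 0.01982 × 0.5503 = 0.01091 mol
Let x = n(LiOH), y = n(NaOH).
Titrant: 1x + 1y = 0.01091;  mass: 23.95x + 40.00y = 0.3813
Solving, x = 3.425 × 10^-3 mol, y = 7.482 × 10^-3 mol
mass of LiOH = 3.425 × 10^-3 × 23.95 = 0.08204 g
% LiOH = 0.08204 / 0.3813 × 100 = 21.52 %

21.52 %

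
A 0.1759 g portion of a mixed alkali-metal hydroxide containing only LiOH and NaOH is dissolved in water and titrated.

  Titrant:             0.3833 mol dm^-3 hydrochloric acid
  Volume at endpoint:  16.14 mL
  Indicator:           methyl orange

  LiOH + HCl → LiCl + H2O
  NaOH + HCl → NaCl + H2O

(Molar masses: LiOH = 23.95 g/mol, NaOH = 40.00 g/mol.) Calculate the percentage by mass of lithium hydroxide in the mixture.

60.71 %

n(HCl) = 0.01614 × 0.3833 = 6.186 × 10^-3 mol
Let x = n(LiOH), y = n(NaOH).
Titrant: 1x + 1y = 6.186 × 10^-3;  mass: 23.95x + 40.00y = 0.1759
Solving, x = 4.458 × 10^-3 mol, y = 1.728 × 10^-3 mol
mass of LiOH = 4.458 × 10^-3 × 23.95 = 0.1068 g
% LiOH = 0.1068 / 0.1759 × 100 = 60.71 %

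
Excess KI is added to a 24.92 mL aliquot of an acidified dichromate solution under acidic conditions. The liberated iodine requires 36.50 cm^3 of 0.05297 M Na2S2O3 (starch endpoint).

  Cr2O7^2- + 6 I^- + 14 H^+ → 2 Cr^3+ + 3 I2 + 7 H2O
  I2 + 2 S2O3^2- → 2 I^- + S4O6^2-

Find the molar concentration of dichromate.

n(S2O3^2-) = 0.03650 × 0.05297 = 1.933 × 10^-3 mol
n(I2) = n(S2O3^2-)/2 = 9.667 × 10^-4 mol
From the 1:3 ratio, n(Cr2O7^2-) in the aliquot = 1/3 × 9.667 × 10^-4 = 3.222 × 10^-4 mol
[Cr2O7^2-] = 3.222 × 10^-4 / 0.02492 = 0.01293 mol/L

0.01293 M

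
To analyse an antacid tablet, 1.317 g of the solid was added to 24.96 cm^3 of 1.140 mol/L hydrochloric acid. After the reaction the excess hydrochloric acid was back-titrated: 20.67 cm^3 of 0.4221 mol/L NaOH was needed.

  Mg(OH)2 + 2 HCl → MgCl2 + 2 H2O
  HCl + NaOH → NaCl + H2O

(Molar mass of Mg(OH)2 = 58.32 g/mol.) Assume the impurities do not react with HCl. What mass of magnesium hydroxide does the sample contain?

n(HCl) added = 0.02496 × 1.140 = 0.02845 mol
n(NaOH) used in back-titration = 0.02067 × 0.4221 = 8.725 × 10^-3 mol
n(HCl) left over = 8.725 × 10^-3 mol (1:1 ratio)
n(HCl) consumed by analyte = 0.02845 − 8.725 × 10^-3 = 0.01973 mol
From the 1:2 ratio, n(Mg(OH)2) = 1/2 × 0.01973 = 9.865 × 10^-3 mol
mass of Mg(OH)2 = 9.865 × 10^-3 × 58.32 = 0.5753 g

0.5753 g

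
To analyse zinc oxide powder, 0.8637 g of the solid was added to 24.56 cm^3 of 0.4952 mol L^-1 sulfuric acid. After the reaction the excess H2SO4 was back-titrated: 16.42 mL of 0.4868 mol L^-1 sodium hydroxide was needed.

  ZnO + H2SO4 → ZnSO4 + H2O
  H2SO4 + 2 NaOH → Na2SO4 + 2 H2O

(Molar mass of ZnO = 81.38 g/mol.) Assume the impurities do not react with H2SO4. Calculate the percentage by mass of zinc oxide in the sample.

n(H2SO4) added = 0.02456 × 0.4952 = 0.01216 mol
n(NaOH) used in back-titration = 0.01642 × 0.4868 = 7.993 × 10^-3 mol
From the 1:2 ratio, n(H2SO4) left over = 1/2 × 7.993 × 10^-3 = 3.997 × 10^-3 mol
n(H2SO4) consumed by analyte = 0.01216 − 3.997 × 10^-3 = 8.165 × 10^-3 mol
n(ZnO) = 8.165 × 10^-3 mol (1:1 ratio)
mass of ZnO = 8.165 × 10^-3 × 81.38 = 0.6645 g
% ZnO = 0.6645 / 0.8637 × 100 = 76.94 %

76.94 %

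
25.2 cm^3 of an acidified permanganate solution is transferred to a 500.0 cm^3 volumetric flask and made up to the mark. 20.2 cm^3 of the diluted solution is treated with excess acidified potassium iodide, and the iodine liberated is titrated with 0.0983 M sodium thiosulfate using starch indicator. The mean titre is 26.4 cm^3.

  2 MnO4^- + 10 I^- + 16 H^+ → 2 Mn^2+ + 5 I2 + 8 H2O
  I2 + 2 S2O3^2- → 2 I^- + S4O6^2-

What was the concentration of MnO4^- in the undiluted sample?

n(S2O3^2-) = 0.0264 × 0.0983 = 2.60 × 10^-3 mol
n(I2) = n(S2O3^2-)/2 = 1.30 × 10^-3 mol
From the 2:5 ratio, n(MnO4^-) in the aliquot = 2/5 × 1.30 × 10^-3 = 5.19 × 10^-4 mol
[MnO4^-]_dilute = 5.19 × 10^-4 / 0.0202 = 0.0257 mol/L
[MnO4^-]_original = 0.0257 × 500.0/25.2 = 0.510 mol/L

0.510 M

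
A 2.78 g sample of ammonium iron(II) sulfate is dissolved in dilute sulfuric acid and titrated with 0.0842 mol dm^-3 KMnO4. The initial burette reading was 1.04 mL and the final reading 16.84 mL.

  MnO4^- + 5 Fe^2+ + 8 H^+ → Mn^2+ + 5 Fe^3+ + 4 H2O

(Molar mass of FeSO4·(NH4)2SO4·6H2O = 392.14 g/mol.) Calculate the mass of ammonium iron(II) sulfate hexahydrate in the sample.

n(KMnO4) = 0.0158 L × 0.0842 mol/L = 1.33 × 10^-3 mol
From the 5:1 ratio, n(FeSO4·(NH4)2SO4·6H2O) = 5/1 × 1.33 × 10^-3 = 6.65 × 10^-3 mol
mass of FeSO4·(NH4)2SO4·6H2O = 6.65 × 10^-3 × 392.14 g/mol = 2.61 g

2.61 g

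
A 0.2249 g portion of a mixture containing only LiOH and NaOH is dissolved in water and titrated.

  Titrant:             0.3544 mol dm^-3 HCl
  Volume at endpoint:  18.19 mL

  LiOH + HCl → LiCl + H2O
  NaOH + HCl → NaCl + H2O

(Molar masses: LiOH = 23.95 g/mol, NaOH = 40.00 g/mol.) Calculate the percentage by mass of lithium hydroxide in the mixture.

21.87 %

n(HCl) = 0.01819 × 0.3544 = 6.447 × 10^-3 mol
Let x = n(LiOH), y = n(NaOH).
Titrant: 1x + 1y = 6.447 × 10^-3;  mass: 23.95x + 40.00y = 0.2249
Solving, x = 2.054 × 10^-3 mol, y = 4.393 × 10^-3 mol
mass of LiOH = 2.054 × 10^-3 × 23.95 = 0.04919 g
% LiOH = 0.04919 / 0.2249 × 100 = 21.87 %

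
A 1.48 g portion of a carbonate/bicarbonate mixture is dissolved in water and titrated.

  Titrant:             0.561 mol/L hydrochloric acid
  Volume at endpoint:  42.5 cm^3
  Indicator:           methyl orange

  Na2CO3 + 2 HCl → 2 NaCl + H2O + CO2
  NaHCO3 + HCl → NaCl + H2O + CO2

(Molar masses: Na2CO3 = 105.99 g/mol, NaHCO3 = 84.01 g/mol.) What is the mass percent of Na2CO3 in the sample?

60.4 %

n(HCl) = 0.0425 × 0.561 = 0.0238 mol
Let x = n(Na2CO3), y = n(NaHCO3).
Titrant: 2x + 1y = 0.0238;  mass: 105.99x + 84.01y = 1.48
Solving, x = 8.43 × 10^-3 mol, y = 6.98 × 10^-3 mol
mass of Na2CO3 = 8.43 × 10^-3 × 105.99 = 0.894 g
% Na2CO3 = 0.894 / 1.48 × 100 = 60.4 %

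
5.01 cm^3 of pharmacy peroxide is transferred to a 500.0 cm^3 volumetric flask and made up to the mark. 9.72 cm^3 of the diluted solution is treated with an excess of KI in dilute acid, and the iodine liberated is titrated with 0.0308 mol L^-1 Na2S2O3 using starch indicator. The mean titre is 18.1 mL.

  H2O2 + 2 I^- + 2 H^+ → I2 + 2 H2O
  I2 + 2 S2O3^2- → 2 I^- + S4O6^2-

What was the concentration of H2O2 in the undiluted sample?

n(S2O3^2-) = 0.0181 × 0.0308 = 5.57 × 10^-4 mol
n(I2) = n(S2O3^2-)/2 = 2.79 × 10^-4 mol
n(H2O2) in the aliquot = 2.79 × 10^-4 mol (1:1 ratio)
[H2O2]_dilute = 2.79 × 10^-4 / 0.00972 = 0.0287 mol/L
[H2O2]_original = 0.0287 × 500.0/5.01 = 2.86 mol/L

2.86 mol/L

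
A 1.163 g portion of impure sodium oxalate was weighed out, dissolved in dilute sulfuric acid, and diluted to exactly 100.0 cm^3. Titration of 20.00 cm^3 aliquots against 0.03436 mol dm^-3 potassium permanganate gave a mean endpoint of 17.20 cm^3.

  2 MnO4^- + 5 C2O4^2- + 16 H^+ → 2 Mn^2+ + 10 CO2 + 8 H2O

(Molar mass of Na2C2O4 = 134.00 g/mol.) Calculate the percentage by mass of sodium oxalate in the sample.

n(KMnO4) per titration = 0.01720 × 0.03436 = 5.910 × 10^-4 mol
From the 5:2 ratio, n(Na2C2O4) in each aliquot = 5/2 × 5.910 × 10^-4 = 1.477 × 10^-3 mol
n(Na2C2O4) in the whole flask = 1.477 × 10^-3 × 100.0/20.00 = 7.387 × 10^-3 mol
mass of Na2C2O4 = 7.387 × 10^-3 × 134.00 = 0.9899 g
% Na2C2O4 = 0.9899 / 1.163 × 100 = 85.12 %

85.12 %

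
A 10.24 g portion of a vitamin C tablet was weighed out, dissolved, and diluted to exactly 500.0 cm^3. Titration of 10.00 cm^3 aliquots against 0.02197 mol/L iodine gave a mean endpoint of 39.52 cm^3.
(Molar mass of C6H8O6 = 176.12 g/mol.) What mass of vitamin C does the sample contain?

7.646 g

C6H8O6 + I2 → C6H6O6 + 2 HI
n(I2) per titration = 0.03952 × 0.02197 = 8.683 × 10^-4 mol
n(C6H8O6) in each aliquot = 8.683 × 10^-4 mol (1:1 ratio)
n(C6H8O6) in the whole flask = 8.683 × 10^-4 × 500.0/10.00 = 0.04341 mol
mass of C6H8O6 = 0.04341 × 176.12 = 7.646 g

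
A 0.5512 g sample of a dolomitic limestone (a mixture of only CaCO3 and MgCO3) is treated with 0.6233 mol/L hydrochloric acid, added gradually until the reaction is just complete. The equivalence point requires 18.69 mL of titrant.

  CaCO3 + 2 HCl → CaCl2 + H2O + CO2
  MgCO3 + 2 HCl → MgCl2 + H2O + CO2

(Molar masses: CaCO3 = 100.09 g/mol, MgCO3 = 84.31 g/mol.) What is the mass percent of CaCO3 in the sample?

n(HCl) = 0.01869 × 0.6233 = 0.01165 mol
Let x = n(CaCO3), y = n(MgCO3).
Titrant: 2x + 2y = 0.01165;  mass: 100.09x + 84.31y = 0.5512
Solving, x = 3.810 × 10^-3 mol, y = 2.015 × 10^-3 mol
mass of CaCO3 = 3.810 × 10^-3 × 100.09 = 0.3813 g
% CaCO3 = 0.3813 / 0.5512 × 100 = 69.18 %

69.18 %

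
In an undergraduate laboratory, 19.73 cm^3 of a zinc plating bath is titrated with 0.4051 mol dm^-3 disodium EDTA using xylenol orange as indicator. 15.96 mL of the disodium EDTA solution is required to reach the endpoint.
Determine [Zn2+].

Zn^2+ + EDTA^4- → [Zn(EDTA)]^2-
n(EDTA) = 0.01596 L × 0.4051 mol/L = 6.465 × 10^-3 mol
n(Zn2+) = 6.465 × 10^-3 mol (1:1 mole ratio)
[Zn2+] = 6.465 × 10^-3 mol / 0.01973 L = 0.3277 mol/L

0.3277 mol/L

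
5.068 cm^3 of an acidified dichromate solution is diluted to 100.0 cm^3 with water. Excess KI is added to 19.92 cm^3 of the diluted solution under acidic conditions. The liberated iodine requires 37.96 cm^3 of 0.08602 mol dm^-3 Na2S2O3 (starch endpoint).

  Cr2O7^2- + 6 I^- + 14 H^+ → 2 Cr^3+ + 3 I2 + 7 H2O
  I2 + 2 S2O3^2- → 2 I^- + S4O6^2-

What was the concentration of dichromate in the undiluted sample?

0.5391 mol/L

n(S2O3^2-) = 0.03796 × 0.08602 = 3.265 × 10^-3 mol
n(I2) = n(S2O3^2-)/2 = 1.633 × 10^-3 mol
From the 1:3 ratio, n(Cr2O7^2-) in the aliquot = 1/3 × 1.633 × 10^-3 = 5.442 × 10^-4 mol
[Cr2O7^2-]_dilute = 5.442 × 10^-4 / 0.01992 = 0.02732 mol/L
[Cr2O7^2-]_original = 0.02732 × 100.0/5.068 = 0.5391 mol/L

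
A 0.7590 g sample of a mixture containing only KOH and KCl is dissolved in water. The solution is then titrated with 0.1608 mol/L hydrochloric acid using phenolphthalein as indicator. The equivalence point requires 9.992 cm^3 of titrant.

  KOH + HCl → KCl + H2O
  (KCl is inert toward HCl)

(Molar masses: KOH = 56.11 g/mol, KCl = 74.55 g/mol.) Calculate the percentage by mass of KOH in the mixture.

11.88 %

n(HCl) = 0.009992 × 0.1608 = 1.607 × 10^-3 mol
Let x = n(KOH), y = n(KCl).
Titrant: 1x = 1.607 × 10^-3;  mass: 56.11x + 74.55y = 0.7590
Solving, x = 1.607 × 10^-3 mol, y = 8.972 × 10^-3 mol
mass of KOH = 1.607 × 10^-3 × 56.11 = 0.09015 g
% KOH = 0.09015 / 0.7590 × 100 = 11.88 %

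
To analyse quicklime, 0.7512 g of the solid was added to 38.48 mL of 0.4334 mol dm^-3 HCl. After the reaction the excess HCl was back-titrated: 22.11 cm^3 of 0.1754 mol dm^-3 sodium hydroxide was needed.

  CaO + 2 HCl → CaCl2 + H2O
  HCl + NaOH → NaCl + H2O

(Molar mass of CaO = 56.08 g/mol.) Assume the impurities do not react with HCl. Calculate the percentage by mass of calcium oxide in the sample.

n(HCl) added = 0.03848 × 0.4334 = 0.01668 mol
n(NaOH) used in back-titration = 0.02211 × 0.1754 = 3.878 × 10^-3 mol
n(HCl) left over = 3.878 × 10^-3 mol (1:1 ratio)
n(HCl) consumed by analyte = 0.01668 − 3.878 × 10^-3 = 0.01280 mol
From the 1:2 ratio, n(CaO) = 1/2 × 0.01280 = 6.400 × 10^-3 mol
mass of CaO = 6.400 × 10^-3 × 56.08 = 0.3589 g
% CaO = 0.3589 / 0.7512 × 100 = 47.78 %

47.78 %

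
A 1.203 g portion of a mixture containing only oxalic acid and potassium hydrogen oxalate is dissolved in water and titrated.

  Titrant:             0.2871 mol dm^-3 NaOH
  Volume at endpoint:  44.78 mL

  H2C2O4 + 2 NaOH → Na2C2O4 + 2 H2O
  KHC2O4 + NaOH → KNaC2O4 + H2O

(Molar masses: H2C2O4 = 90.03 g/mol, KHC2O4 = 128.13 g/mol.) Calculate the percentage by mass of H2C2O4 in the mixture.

n(NaOH) = 0.04478 × 0.2871 = 0.01286 mol
Let x = n(H2C2O4), y = n(KHC2O4).
Titrant: 2x + 1y = 0.01286;  mass: 90.03x + 128.13y = 1.203
Solving, x = 2.673 × 10^-3 mol, y = 7.511 × 10^-3 mol
mass of H2C2O4 = 2.673 × 10^-3 × 90.03 = 0.2406 g
% H2C2O4 = 0.2406 / 1.203 × 100 = 20.00 %

20.00 %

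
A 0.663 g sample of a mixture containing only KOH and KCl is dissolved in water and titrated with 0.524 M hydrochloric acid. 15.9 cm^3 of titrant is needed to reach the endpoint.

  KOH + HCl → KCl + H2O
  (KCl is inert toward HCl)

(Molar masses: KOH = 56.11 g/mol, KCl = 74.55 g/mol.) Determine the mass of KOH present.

n(HCl) = 0.0159 × 0.524 = 8.33 × 10^-3 mol
Let x = n(KOH), y = n(KCl).
Titrant: 1x = 8.33 × 10^-3;  mass: 56.11x + 74.55y = 0.663
Solving, x = 8.33 × 10^-3 mol, y = 2.62 × 10^-3 mol
mass of KOH = 8.33 × 10^-3 × 56.11 = 0.467 g

0.467 g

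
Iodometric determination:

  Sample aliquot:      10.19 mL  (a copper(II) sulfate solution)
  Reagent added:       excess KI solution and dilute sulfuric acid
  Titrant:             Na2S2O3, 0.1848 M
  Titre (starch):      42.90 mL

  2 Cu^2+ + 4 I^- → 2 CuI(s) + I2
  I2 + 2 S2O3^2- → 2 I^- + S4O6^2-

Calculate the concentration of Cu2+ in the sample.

0.7780 M

n(S2O3^2-) = 0.04290 × 0.1848 = 7.928 × 10^-3 mol
n(I2) = n(S2O3^2-)/2 = 3.964 × 10^-3 mol
From the 2:1 ratio, n(Cu2+) in the aliquot = 2/1 × 3.964 × 10^-3 = 7.928 × 10^-3 mol
[Cu2+] = 7.928 × 10^-3 / 0.01019 = 0.7780 mol/L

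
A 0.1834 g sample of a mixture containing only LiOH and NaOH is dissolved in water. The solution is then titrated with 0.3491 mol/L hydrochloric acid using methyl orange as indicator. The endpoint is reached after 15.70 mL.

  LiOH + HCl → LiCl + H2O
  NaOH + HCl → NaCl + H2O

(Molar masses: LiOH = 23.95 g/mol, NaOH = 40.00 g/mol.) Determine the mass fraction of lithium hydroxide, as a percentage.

29.16 %

n(HCl) = 0.01570 × 0.3491 = 5.481 × 10^-3 mol
Let x = n(LiOH), y = n(NaOH).
Titrant: 1x + 1y = 5.481 × 10^-3;  mass: 23.95x + 40.00y = 0.1834
Solving, x = 2.233 × 10^-3 mol, y = 3.248 × 10^-3 mol
mass of LiOH = 2.233 × 10^-3 × 23.95 = 0.05347 g
% LiOH = 0.05347 / 0.1834 × 100 = 29.16 %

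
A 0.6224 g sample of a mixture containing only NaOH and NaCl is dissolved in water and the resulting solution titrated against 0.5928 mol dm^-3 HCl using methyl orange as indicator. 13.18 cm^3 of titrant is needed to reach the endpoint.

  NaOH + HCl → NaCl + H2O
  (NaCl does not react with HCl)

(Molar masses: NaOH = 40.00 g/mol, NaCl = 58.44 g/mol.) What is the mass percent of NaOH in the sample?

n(HCl) = 0.01318 × 0.5928 = 7.813 × 10^-3 mol
Let x = n(NaOH), y = n(NaCl).
Titrant: 1x = 7.813 × 10^-3;  mass: 40.00x + 58.44y = 0.6224
Solving, x = 7.813 × 10^-3 mol, y = 5.302 × 10^-3 mol
mass of NaOH = 7.813 × 10^-3 × 40.00 = 0.3125 g
% NaOH = 0.3125 / 0.6224 × 100 = 50.21 %

50.21 %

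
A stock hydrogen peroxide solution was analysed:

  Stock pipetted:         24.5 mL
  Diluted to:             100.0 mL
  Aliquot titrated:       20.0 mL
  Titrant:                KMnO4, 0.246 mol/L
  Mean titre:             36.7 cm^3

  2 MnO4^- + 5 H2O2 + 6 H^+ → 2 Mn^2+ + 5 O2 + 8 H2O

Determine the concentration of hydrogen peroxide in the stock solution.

n(KMnO4) = 0.0367 × 0.246 = 9.03 × 10^-3 mol
From the 5:2 ratio, n(H2O2) in the aliquot = 5/2 × 9.03 × 10^-3 = 0.0226 mol
[H2O2]_dilute = 0.0226 / 0.0200 = 1.13 mol/L
Dilution factor = 100.0 / 24.5 = 4.082
[H2O2]_stock = 1.13 × 4.082 = 4.61 mol/L

4.61 mol/L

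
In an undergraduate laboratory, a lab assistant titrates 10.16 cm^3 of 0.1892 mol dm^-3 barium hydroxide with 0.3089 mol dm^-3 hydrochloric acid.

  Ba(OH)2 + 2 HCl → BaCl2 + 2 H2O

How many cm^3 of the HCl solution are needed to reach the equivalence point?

n(Ba(OH)2) = 0.01016 L × 0.1892 mol/L = 1.922 × 10^-3 mol
From the 2:1 stoichiometry, n(HCl) = 2/1 × 1.922 × 10^-3 = 3.845 × 10^-3 mol
V(HCl) = 3.845 × 10^-3 mol / 0.3089 mol/L = 0.01245 L = 12.45 mL

12.45 mL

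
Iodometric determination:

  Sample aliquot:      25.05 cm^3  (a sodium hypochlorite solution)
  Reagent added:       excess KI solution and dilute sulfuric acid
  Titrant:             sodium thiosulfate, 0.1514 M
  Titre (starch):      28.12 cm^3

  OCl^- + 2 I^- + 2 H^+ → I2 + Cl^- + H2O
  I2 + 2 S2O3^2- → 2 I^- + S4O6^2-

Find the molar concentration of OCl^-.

0.08498 M

n(S2O3^2-) = 0.02812 × 0.1514 = 4.257 × 10^-3 mol
n(I2) = n(S2O3^2-)/2 = 2.129 × 10^-3 mol
n(OCl^-) in the aliquot = 2.129 × 10^-3 mol (1:1 ratio)
[OCl^-] = 2.129 × 10^-3 / 0.02505 = 0.08498 mol/L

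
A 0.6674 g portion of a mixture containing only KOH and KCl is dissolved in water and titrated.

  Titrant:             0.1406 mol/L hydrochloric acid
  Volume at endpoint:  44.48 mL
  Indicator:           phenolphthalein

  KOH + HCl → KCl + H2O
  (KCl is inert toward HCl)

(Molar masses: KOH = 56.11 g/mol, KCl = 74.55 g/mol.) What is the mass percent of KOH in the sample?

52.58 %

n(HCl) = 0.04448 × 0.1406 = 6.254 × 10^-3 mol
Let x = n(KOH), y = n(KCl).
Titrant: 1x = 6.254 × 10^-3;  mass: 56.11x + 74.55y = 0.6674
Solving, x = 6.254 × 10^-3 mol, y = 4.245 × 10^-3 mol
mass of KOH = 6.254 × 10^-3 × 56.11 = 0.3509 g
% KOH = 0.3509 / 0.6674 × 100 = 52.58 %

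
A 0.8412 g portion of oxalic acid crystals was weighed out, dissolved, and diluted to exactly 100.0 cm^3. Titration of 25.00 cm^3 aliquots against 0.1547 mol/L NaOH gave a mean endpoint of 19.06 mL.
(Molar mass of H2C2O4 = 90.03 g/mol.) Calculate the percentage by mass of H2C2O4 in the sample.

H2C2O4 + 2 NaOH → Na2C2O4 + 2 H2O
n(NaOH) per titration = 0.01906 × 0.1547 = 2.949 × 10^-3 mol
From the 1:2 ratio, n(H2C2O4) in each aliquot = 1/2 × 2.949 × 10^-3 = 1.474 × 10^-3 mol
n(H2C2O4) in the whole flask = 1.474 × 10^-3 × 100.0/25.00 = 5.897 × 10^-3 mol
mass of H2C2O4 = 5.897 × 10^-3 × 90.03 = 0.5309 g
% H2C2O4 = 0.5309 / 0.8412 × 100 = 63.11 %

63.11 %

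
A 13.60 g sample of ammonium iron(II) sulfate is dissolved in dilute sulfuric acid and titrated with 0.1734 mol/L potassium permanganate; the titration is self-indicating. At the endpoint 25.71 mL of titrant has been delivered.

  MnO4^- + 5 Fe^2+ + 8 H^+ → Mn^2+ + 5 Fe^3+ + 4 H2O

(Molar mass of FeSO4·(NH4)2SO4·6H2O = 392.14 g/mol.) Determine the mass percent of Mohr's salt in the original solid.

64.27 %

n(KMnO4) = 0.02571 L × 0.1734 mol/L = 4.458 × 10^-3 mol
From the 5:1 ratio, n(FeSO4·(NH4)2SO4·6H2O) = 5/1 × 4.458 × 10^-3 = 0.02229 mol
mass of FeSO4·(NH4)2SO4·6H2O = 0.02229 × 392.14 g/mol = 8.741 g
% FeSO4·(NH4)2SO4·6H2O = 8.741 / 13.60 × 100 = 64.27 %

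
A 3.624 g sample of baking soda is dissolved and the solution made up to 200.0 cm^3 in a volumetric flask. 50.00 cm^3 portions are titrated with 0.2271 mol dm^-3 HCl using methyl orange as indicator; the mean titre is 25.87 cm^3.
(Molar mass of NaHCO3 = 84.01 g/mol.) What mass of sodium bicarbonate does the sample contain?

1.974 g

NaHCO3 + HCl → NaCl + H2O + CO2
n(HCl) per titration = 0.02587 × 0.2271 = 5.875 × 10^-3 mol
n(NaHCO3) in each aliquot = 5.875 × 10^-3 mol (1:1 ratio)
n(NaHCO3) in the whole flask = 5.875 × 10^-3 × 200.0/50.00 = 0.02350 mol
mass of NaHCO3 = 0.02350 × 84.01 = 1.974 g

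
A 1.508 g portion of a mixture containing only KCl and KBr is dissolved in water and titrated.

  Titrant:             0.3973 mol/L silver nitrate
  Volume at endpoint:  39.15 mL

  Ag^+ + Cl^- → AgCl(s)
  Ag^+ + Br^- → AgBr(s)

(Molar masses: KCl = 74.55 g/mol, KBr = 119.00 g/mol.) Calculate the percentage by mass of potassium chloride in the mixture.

38.14 %

n(AgNO3) = 0.03915 × 0.3973 = 0.01555 mol
Let x = n(KCl), y = n(KBr).
Titrant: 1x + 1y = 0.01555;  mass: 74.55x + 119.00y = 1.508
Solving, x = 7.716 × 10^-3 mol, y = 7.839 × 10^-3 mol
mass of KCl = 7.716 × 10^-3 × 74.55 = 0.5752 g
% KCl = 0.5752 / 1.508 × 100 = 38.14 %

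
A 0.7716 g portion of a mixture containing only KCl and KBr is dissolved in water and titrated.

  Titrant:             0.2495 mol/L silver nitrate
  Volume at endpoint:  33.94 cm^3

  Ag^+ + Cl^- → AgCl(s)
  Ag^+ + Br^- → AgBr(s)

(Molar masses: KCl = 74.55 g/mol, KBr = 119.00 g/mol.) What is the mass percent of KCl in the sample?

n(AgNO3) = 0.03394 × 0.2495 = 8.468 × 10^-3 mol
Let x = n(KCl), y = n(KBr).
Titrant: 1x + 1y = 8.468 × 10^-3;  mass: 74.55x + 119.00y = 0.7716
Solving, x = 5.311 × 10^-3 mol, y = 3.157 × 10^-3 mol
mass of KCl = 5.311 × 10^-3 × 74.55 = 0.3960 g
% KCl = 0.3960 / 0.7716 × 100 = 51.32 %

51.32 %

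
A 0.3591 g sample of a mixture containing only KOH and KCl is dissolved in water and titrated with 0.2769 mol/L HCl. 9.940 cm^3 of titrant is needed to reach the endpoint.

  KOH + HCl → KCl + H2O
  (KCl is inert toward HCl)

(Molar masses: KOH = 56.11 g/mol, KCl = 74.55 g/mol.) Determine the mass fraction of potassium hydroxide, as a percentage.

43.01 %

n(HCl) = 0.009940 × 0.2769 = 2.752 × 10^-3 mol
Let x = n(KOH), y = n(KCl).
Titrant: 1x = 2.752 × 10^-3;  mass: 56.11x + 74.55y = 0.3591
Solving, x = 2.752 × 10^-3 mol, y = 2.745 × 10^-3 mol
mass of KOH = 2.752 × 10^-3 × 56.11 = 0.1544 g
% KOH = 0.1544 / 0.3591 × 100 = 43.01 %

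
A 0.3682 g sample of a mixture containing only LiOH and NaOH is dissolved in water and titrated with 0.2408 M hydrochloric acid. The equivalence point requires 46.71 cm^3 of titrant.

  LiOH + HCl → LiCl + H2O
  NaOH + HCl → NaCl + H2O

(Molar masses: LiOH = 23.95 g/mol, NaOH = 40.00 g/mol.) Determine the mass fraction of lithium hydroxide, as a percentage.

n(HCl) = 0.04671 × 0.2408 = 0.01125 mol
Let x = n(LiOH), y = n(NaOH).
Titrant: 1x + 1y = 0.01125;  mass: 23.95x + 40.00y = 0.3682
Solving, x = 5.091 × 10^-3 mol, y = 6.157 × 10^-3 mol
mass of LiOH = 5.091 × 10^-3 × 23.95 = 0.1219 g
% LiOH = 0.1219 / 0.3682 × 100 = 33.12 %

33.12 %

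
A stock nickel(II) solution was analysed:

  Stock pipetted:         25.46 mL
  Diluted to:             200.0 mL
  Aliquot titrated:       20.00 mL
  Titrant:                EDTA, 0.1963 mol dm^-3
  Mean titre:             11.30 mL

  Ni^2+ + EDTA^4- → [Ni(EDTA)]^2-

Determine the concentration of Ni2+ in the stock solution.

n(EDTA) = 0.01130 × 0.1963 = 2.218 × 10^-3 mol
n(Ni2+) in the aliquot = 2.218 × 10^-3 mol (1:1 ratio)
[Ni2+]_dilute = 2.218 × 10^-3 / 0.02000 = 0.1109 mol/L
Dilution factor = 200.0 / 25.46 = 7.855
[Ni2+]_stock = 0.1109 × 7.855 = 0.8712 mol/L

0.8712 mol/L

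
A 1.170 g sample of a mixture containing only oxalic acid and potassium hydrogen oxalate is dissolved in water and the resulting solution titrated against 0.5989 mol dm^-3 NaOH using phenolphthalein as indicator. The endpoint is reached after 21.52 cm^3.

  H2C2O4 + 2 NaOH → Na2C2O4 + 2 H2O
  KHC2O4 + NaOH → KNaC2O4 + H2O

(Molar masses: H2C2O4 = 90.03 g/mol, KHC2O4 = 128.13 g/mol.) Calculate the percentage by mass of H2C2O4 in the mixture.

22.28 %

n(NaOH) = 0.02152 × 0.5989 = 0.01289 mol
Let x = n(H2C2O4), y = n(KHC2O4).
Titrant: 2x + 1y = 0.01289;  mass: 90.03x + 128.13y = 1.170
Solving, x = 2.896 × 10^-3 mol, y = 7.097 × 10^-3 mol
mass of H2C2O4 = 2.896 × 10^-3 × 90.03 = 0.2607 g
% H2C2O4 = 0.2607 / 1.170 × 100 = 22.28 %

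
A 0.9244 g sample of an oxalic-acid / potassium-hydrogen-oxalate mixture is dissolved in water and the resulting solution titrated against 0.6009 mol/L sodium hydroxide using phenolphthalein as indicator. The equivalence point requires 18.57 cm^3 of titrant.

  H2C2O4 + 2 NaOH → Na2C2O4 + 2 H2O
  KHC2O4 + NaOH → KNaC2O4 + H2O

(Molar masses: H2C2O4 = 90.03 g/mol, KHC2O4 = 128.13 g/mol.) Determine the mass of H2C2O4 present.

0.2737 g

n(NaOH) = 0.01857 × 0.6009 = 0.01116 mol
Let x = n(H2C2O4), y = n(KHC2O4).
Titrant: 2x + 1y = 0.01116;  mass: 90.03x + 128.13y = 0.9244
Solving, x = 3.040 × 10^-3 mol, y = 5.078 × 10^-3 mol
mass of H2C2O4 = 3.040 × 10^-3 × 90.03 = 0.2737 g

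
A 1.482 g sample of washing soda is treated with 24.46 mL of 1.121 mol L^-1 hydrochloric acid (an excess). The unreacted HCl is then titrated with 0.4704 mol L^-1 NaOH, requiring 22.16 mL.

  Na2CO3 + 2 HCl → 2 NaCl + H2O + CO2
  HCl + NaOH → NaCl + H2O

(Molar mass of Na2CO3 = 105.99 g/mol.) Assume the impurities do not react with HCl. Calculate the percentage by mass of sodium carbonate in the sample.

60.77 %

n(HCl) added = 0.02446 × 1.121 = 0.02742 mol
n(NaOH) used in back-titration = 0.02216 × 0.4704 = 0.01042 mol
n(HCl) left over = 0.01042 mol (1:1 ratio)
n(HCl) consumed by analyte = 0.02742 − 0.01042 = 0.01700 mol
From the 1:2 ratio, n(Na2CO3) = 1/2 × 0.01700 = 8.498 × 10^-3 mol
mass of Na2CO3 = 8.498 × 10^-3 × 105.99 = 0.9007 g
% Na2CO3 = 0.9007 / 1.482 × 100 = 60.77 %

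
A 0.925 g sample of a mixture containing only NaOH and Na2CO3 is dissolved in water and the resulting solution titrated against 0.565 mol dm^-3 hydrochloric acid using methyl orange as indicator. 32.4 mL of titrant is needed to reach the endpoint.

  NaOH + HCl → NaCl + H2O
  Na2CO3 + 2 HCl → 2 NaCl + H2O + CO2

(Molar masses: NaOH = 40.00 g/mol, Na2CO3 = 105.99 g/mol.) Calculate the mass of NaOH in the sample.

n(HCl) = 0.0324 × 0.565 = 0.0183 mol
Let x = n(NaOH), y = n(Na2CO3).
Titrant: 1x + 2y = 0.0183;  mass: 40.00x + 105.99y = 0.925
Solving, x = 3.47 × 10^-3 mol, y = 7.42 × 10^-3 mol
mass of NaOH = 3.47 × 10^-3 × 40.00 = 0.139 g

0.139 g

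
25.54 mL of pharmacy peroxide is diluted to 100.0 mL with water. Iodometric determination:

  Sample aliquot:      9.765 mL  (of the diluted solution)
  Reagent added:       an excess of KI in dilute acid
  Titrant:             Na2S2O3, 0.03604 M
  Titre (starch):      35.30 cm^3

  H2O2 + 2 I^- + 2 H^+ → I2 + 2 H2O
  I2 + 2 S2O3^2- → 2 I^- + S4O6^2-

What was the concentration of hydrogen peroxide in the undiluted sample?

0.2551 M

n(S2O3^2-) = 0.03530 × 0.03604 = 1.272 × 10^-3 mol
n(I2) = n(S2O3^2-)/2 = 6.361 × 10^-4 mol
n(H2O2) in the aliquot = 6.361 × 10^-4 mol (1:1 ratio)
[H2O2]_dilute = 6.361 × 10^-4 / 0.009765 = 0.06514 mol/L
[H2O2]_original = 0.06514 × 100.0/25.54 = 0.2551 mol/L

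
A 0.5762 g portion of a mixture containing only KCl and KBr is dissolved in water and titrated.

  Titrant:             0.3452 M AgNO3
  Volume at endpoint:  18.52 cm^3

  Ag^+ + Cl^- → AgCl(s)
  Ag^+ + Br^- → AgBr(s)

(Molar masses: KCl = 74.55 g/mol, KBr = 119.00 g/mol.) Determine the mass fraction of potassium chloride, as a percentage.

n(AgNO3) = 0.01852 × 0.3452 = 6.393 × 10^-3 mol
Let x = n(KCl), y = n(KBr).
Titrant: 1x + 1y = 6.393 × 10^-3;  mass: 74.55x + 119.00y = 0.5762
Solving, x = 4.153 × 10^-3 mol, y = 2.241 × 10^-3 mol
mass of KCl = 4.153 × 10^-3 × 74.55 = 0.3096 g
% KCl = 0.3096 / 0.5762 × 100 = 53.73 %

53.73 %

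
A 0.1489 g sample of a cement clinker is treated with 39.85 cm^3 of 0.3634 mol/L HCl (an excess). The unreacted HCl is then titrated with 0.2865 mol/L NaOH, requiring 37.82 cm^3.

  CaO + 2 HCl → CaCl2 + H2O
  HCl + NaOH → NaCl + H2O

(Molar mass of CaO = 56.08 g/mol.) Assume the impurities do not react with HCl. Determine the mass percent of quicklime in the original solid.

n(HCl) added = 0.03985 × 0.3634 = 0.01448 mol
n(NaOH) used in back-titration = 0.03782 × 0.2865 = 0.01084 mol
n(HCl) left over = 0.01084 mol (1:1 ratio)
n(HCl) consumed by analyte = 0.01448 − 0.01084 = 3.646 × 10^-3 mol
From the 1:2 ratio, n(CaO) = 1/2 × 3.646 × 10^-3 = 1.823 × 10^-3 mol
mass of CaO = 1.823 × 10^-3 × 56.08 = 0.1022 g
% CaO = 0.1022 / 0.1489 × 100 = 68.66 %

68.66 %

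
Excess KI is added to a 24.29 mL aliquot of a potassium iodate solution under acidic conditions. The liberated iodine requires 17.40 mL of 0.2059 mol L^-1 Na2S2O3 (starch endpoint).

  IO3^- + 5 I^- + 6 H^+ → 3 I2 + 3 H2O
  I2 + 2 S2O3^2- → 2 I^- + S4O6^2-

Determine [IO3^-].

0.02458 mol/L

n(S2O3^2-) = 0.01740 × 0.2059 = 3.583 × 10^-3 mol
n(I2) = n(S2O3^2-)/2 = 1.791 × 10^-3 mol
From the 1:3 ratio, n(IO3^-) in the aliquot = 1/3 × 1.791 × 10^-3 = 5.971 × 10^-4 mol
[IO3^-] = 5.971 × 10^-4 / 0.02429 = 0.02458 mol/L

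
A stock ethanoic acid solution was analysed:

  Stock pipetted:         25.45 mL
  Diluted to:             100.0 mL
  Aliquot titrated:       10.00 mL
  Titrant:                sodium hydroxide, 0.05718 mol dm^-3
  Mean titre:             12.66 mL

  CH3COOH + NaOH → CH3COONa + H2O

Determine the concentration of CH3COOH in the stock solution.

0.2844 mol/L

n(NaOH) = 0.01266 × 0.05718 = 7.239 × 10^-4 mol
n(CH3COOH) in the aliquot = 7.239 × 10^-4 mol (1:1 ratio)
[CH3COOH]_dilute = 7.239 × 10^-4 / 0.01000 = 0.07239 mol/L
Dilution factor = 100.0 / 25.45 = 3.929
[CH3COOH]_stock = 0.07239 × 3.929 = 0.2844 mol/L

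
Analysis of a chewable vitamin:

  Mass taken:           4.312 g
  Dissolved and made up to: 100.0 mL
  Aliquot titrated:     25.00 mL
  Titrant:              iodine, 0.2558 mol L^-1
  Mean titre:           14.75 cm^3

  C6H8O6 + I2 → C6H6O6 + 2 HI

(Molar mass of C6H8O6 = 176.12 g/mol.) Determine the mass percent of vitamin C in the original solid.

61.64 %

n(I2) per titration = 0.01475 × 0.2558 = 3.773 × 10^-3 mol
n(C6H8O6) in each aliquot = 3.773 × 10^-3 mol (1:1 ratio)
n(C6H8O6) in the whole flask = 3.773 × 10^-3 × 100.0/25.00 = 0.01509 mol
mass of C6H8O6 = 0.01509 × 176.12 = 2.658 g
% C6H8O6 = 2.658 / 4.312 × 100 = 61.64 %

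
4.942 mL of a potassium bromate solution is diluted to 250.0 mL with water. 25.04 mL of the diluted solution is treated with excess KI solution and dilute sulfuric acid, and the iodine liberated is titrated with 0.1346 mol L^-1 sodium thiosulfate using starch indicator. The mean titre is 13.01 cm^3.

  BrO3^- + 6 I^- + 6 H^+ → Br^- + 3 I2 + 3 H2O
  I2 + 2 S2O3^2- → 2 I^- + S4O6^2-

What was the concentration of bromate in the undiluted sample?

0.5896 mol/L

n(S2O3^2-) = 0.01301 × 0.1346 = 1.751 × 10^-3 mol
n(I2) = n(S2O3^2-)/2 = 8.756 × 10^-4 mol
From the 1:3 ratio, n(BrO3^-) in the aliquot = 1/3 × 8.756 × 10^-4 = 2.919 × 10^-4 mol
[BrO3^-]_dilute = 2.919 × 10^-4 / 0.02504 = 0.01166 mol/L
[BrO3^-]_original = 0.01166 × 250.0/4.942 = 0.5896 mol/L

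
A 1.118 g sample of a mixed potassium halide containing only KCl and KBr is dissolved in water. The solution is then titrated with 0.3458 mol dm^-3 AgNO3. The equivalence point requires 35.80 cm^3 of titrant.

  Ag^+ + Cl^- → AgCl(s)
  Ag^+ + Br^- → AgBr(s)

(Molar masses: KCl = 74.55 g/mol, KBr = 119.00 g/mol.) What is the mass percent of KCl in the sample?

n(AgNO3) = 0.03580 × 0.3458 = 0.01238 mol
Let x = n(KCl), y = n(KBr).
Titrant: 1x + 1y = 0.01238;  mass: 74.55x + 119.00y = 1.118
Solving, x = 7.990 × 10^-3 mol, y = 4.389 × 10^-3 mol
mass of KCl = 7.990 × 10^-3 × 74.55 = 0.5957 g
% KCl = 0.5957 / 1.118 × 100 = 53.28 %

53.28 %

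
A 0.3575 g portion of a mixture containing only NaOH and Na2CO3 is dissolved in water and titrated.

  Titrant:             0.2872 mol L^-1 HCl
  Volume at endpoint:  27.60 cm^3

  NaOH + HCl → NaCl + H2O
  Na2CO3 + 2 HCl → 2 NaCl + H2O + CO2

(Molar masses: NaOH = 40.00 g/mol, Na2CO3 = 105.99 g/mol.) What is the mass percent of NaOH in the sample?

53.88 %

n(HCl) = 0.02760 × 0.2872 = 7.927 × 10^-3 mol
Let x = n(NaOH), y = n(Na2CO3).
Titrant: 1x + 2y = 7.927 × 10^-3;  mass: 40.00x + 105.99y = 0.3575
Solving, x = 4.815 × 10^-3 mol, y = 1.556 × 10^-3 mol
mass of NaOH = 4.815 × 10^-3 × 40.00 = 0.1926 g
% NaOH = 0.1926 / 0.3575 × 100 = 53.88 %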